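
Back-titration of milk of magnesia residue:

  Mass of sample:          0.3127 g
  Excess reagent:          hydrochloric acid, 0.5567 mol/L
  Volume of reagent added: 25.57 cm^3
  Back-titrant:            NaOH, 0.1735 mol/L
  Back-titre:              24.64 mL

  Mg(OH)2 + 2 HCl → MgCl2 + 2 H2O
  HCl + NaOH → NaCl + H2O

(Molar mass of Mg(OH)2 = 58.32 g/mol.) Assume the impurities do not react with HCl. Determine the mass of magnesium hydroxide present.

n(HCl) added = 0.02557 × 0.5567 = 0.01423 mol
n(NaOH) used in back-titration = 0.02464 × 0.1735 = 4.275 × 10^-3 mol
n(HCl) left over = 4.275 × 10^-3 mol (1:1 ratio)
n(HCl) consumed by analyte = 0.01423 − 4.275 × 10^-3 = 9.960 × 10^-3 mol
From the 1:2 ratio, n(Mg(OH)2) = 1/2 × 9.960 × 10^-3 = 4.980 × 10^-3 mol
mass of Mg(OH)2 = 4.980 × 10^-3 × 58.32 = 0.2904 g

0.2904 g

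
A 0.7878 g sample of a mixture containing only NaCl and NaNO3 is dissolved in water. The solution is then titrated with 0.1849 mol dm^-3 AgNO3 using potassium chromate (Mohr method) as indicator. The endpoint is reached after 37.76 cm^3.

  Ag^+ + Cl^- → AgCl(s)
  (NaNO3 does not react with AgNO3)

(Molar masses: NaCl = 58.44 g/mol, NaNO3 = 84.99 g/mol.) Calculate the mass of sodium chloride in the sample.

0.4080 g

n(AgNO3) = 0.03776 × 0.1849 = 6.982 × 10^-3 mol
Let x = n(NaCl), y = n(NaNO3).
Titrant: 1x = 6.982 × 10^-3;  mass: 58.44x + 84.99y = 0.7878
Solving, x = 6.982 × 10^-3 mol, y = 4.469 × 10^-3 mol
mass of NaCl = 6.982 × 10^-3 × 58.44 = 0.4080 g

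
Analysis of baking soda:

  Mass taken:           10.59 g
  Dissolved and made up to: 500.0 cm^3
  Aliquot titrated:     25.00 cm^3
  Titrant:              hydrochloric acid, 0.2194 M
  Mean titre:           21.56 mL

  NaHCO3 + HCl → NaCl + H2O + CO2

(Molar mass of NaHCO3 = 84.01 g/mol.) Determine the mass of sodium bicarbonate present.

7.948 g

n(HCl) per titration = 0.02156 × 0.2194 = 4.730 × 10^-3 mol
n(NaHCO3) in each aliquot = 4.730 × 10^-3 mol (1:1 ratio)
n(NaHCO3) in the whole flask = 4.730 × 10^-3 × 500.0/25.00 = 0.09461 mol
mass of NaHCO3 = 0.09461 × 84.01 = 7.948 g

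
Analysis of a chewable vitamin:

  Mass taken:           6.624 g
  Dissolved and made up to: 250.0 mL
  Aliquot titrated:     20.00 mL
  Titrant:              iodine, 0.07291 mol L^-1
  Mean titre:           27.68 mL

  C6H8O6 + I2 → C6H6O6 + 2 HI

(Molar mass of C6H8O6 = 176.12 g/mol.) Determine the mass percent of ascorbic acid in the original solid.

n(I2) per titration = 0.02768 × 0.07291 = 2.018 × 10^-3 mol
n(C6H8O6) in each aliquot = 2.018 × 10^-3 mol (1:1 ratio)
n(C6H8O6) in the whole flask = 2.018 × 10^-3 × 250.0/20.00 = 0.02523 mol
mass of C6H8O6 = 0.02523 × 176.12 = 4.443 g
% C6H8O6 = 4.443 / 6.624 × 100 = 67.07 %

67.07 %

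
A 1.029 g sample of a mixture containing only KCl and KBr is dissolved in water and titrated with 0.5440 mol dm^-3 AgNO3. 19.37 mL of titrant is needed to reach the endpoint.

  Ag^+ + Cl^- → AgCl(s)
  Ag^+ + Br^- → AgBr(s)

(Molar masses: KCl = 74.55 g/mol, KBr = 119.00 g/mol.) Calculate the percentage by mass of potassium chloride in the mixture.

n(AgNO3) = 0.01937 × 0.5440 = 0.01054 mol
Let x = n(KCl), y = n(KBr).
Titrant: 1x + 1y = 0.01054;  mass: 74.55x + 119.00y = 1.029
Solving, x = 5.060 × 10^-3 mol, y = 5.477 × 10^-3 mol
mass of KCl = 5.060 × 10^-3 × 74.55 = 0.3773 g
% KCl = 0.3773 / 1.029 × 100 = 36.66 %

36.66 %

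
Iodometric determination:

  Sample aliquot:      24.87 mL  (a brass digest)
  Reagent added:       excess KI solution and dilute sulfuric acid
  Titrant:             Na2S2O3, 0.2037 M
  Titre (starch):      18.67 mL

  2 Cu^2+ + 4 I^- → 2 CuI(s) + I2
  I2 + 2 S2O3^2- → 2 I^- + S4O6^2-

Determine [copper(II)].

0.1529 M

n(S2O3^2-) = 0.01867 × 0.2037 = 3.803 × 10^-3 mol
n(I2) = n(S2O3^2-)/2 = 1.902 × 10^-3 mol
From the 2:1 ratio, n(Cu2+) in the aliquot = 2/1 × 1.902 × 10^-3 = 3.803 × 10^-3 mol
[Cu2+] = 3.803 × 10^-3 / 0.02487 = 0.1529 mol/L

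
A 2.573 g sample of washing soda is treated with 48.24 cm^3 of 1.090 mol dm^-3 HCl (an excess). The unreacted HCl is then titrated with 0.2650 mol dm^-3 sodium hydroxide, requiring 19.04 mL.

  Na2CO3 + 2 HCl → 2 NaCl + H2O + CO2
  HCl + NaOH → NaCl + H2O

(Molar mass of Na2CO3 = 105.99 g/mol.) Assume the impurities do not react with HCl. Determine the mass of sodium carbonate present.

n(HCl) added = 0.04824 × 1.090 = 0.05258 mol
n(NaOH) used in back-titration = 0.01904 × 0.2650 = 5.046 × 10^-3 mol
n(HCl) left over = 5.046 × 10^-3 mol (1:1 ratio)
n(HCl) consumed by analyte = 0.05258 − 5.046 × 10^-3 = 0.04754 mol
From the 1:2 ratio, n(Na2CO3) = 1/2 × 0.04754 = 0.02377 mol
mass of Na2CO3 = 0.02377 × 105.99 = 2.519 g

2.519 g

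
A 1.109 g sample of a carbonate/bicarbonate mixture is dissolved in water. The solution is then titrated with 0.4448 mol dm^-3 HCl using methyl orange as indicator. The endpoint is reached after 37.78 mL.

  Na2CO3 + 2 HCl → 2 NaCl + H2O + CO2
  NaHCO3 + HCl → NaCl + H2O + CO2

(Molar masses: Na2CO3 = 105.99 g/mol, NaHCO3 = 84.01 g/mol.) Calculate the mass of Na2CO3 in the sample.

0.5173 g

n(HCl) = 0.03778 × 0.4448 = 0.01680 mol
Let x = n(Na2CO3), y = n(NaHCO3).
Titrant: 2x + 1y = 0.01680;  mass: 105.99x + 84.01y = 1.109
Solving, x = 4.881 × 10^-3 mol, y = 7.043 × 10^-3 mol
mass of Na2CO3 = 4.881 × 10^-3 × 105.99 = 0.5173 g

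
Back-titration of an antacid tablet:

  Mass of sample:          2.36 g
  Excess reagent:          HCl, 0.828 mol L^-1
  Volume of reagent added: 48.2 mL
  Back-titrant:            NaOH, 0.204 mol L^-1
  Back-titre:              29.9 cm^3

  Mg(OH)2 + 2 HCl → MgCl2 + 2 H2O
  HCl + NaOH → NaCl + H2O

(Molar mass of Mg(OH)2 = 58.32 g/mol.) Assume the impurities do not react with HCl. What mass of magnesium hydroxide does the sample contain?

0.986 g

n(HCl) added = 0.0482 × 0.828 = 0.0399 mol
n(NaOH) used in back-titration = 0.0299 × 0.204 = 6.10 × 10^-3 mol
n(HCl) left over = 6.10 × 10^-3 mol (1:1 ratio)
n(HCl) consumed by analyte = 0.0399 − 6.10 × 10^-3 = 0.0338 mol
From the 1:2 ratio, n(Mg(OH)2) = 1/2 × 0.0338 = 0.0169 mol
mass of Mg(OH)2 = 0.0169 × 58.32 = 0.986 g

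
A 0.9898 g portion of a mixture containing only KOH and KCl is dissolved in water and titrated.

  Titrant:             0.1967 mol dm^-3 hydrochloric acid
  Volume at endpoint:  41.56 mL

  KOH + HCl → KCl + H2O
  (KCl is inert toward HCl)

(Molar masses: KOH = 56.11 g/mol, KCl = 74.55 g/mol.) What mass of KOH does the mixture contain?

n(HCl) = 0.04156 × 0.1967 = 8.175 × 10^-3 mol
Let x = n(KOH), y = n(KCl).
Titrant: 1x = 8.175 × 10^-3;  mass: 56.11x + 74.55y = 0.9898
Solving, x = 8.175 × 10^-3 mol, y = 7.124 × 10^-3 mol
mass of KOH = 8.175 × 10^-3 × 56.11 = 0.4587 g

0.4587 g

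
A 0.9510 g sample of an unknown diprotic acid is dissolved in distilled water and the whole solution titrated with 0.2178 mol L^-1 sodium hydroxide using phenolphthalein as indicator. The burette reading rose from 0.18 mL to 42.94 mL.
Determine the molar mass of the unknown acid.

n(NaOH) = 0.04276 L × 0.2178 mol/L = 9.313 × 10^-3 mol
From the 1:2 ratio, n(H2A) = 1/2 × 9.313 × 10^-3 = 4.657 × 10^-3 mol
M = m / n = 0.9510 g / 4.657 × 10^-3 mol = 204.2 g/mol

204.2 g/mol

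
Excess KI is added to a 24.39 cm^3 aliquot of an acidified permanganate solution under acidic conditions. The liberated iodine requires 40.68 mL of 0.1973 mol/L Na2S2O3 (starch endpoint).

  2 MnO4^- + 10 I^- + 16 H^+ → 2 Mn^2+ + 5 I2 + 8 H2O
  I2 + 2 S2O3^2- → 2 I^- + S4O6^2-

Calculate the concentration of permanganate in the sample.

n(S2O3^2-) = 0.04068 × 0.1973 = 8.026 × 10^-3 mol
n(I2) = n(S2O3^2-)/2 = 4.013 × 10^-3 mol
From the 2:5 ratio, n(MnO4^-) in the aliquot = 2/5 × 4.013 × 10^-3 = 1.605 × 10^-3 mol
[MnO4^-] = 1.605 × 10^-3 / 0.02439 = 0.06582 mol/L

0.06582 mol/L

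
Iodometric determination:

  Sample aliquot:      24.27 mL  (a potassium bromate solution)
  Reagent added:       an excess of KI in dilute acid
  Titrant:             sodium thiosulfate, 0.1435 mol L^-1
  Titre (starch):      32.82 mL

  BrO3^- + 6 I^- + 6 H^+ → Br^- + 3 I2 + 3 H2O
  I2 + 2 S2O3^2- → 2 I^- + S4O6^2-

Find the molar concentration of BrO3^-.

n(S2O3^2-) = 0.03282 × 0.1435 = 4.710 × 10^-3 mol
n(I2) = n(S2O3^2-)/2 = 2.355 × 10^-3 mol
From the 1:3 ratio, n(BrO3^-) in the aliquot = 1/3 × 2.355 × 10^-3 = 7.849 × 10^-4 mol
[BrO3^-] = 7.849 × 10^-4 / 0.02427 = 0.03234 mol/L

0.03234 mol/L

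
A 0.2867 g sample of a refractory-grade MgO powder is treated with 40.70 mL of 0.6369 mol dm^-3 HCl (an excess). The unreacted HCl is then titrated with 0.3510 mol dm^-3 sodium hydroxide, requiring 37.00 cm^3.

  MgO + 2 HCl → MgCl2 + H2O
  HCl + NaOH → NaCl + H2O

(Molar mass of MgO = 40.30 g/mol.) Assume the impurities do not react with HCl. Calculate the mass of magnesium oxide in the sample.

n(HCl) added = 0.04070 × 0.6369 = 0.02592 mol
n(NaOH) used in back-titration = 0.03700 × 0.3510 = 0.01299 mol
n(HCl) left over = 0.01299 mol (1:1 ratio)
n(HCl) consumed by analyte = 0.02592 − 0.01299 = 0.01293 mol
From the 1:2 ratio, n(MgO) = 1/2 × 0.01293 = 6.467 × 10^-3 mol
mass of MgO = 6.467 × 10^-3 × 40.30 = 0.2606 g

0.2606 g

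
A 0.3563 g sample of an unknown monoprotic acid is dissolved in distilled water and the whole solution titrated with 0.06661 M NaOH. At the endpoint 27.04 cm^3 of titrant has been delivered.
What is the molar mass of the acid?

197.8 g/mol

n(NaOH) = 0.02704 L × 0.06661 mol/L = 1.801 × 10^-3 mol
n(HA) = 1.801 × 10^-3 mol (1:1 ratio)
M = m / n = 0.3563 g / 1.801 × 10^-3 mol = 197.8 g/mol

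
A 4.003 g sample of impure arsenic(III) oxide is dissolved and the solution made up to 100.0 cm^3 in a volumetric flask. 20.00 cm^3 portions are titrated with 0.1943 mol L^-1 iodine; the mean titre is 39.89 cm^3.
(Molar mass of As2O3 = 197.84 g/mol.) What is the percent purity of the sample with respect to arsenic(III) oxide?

As2O3 + 2 I2 + 2 H2O → As2O5 + 4 HI
n(I2) per titration = 0.03989 × 0.1943 = 7.751 × 10^-3 mol
From the 1:2 ratio, n(As2O3) in each aliquot = 1/2 × 7.751 × 10^-3 = 3.875 × 10^-3 mol
n(As2O3) in the whole flask = 3.875 × 10^-3 × 100.0/20.00 = 0.01938 mol
mass of As2O3 = 0.01938 × 197.84 = 3.833 g
% As2O3 = 3.833 / 4.003 × 100 = 95.76 %

95.76 %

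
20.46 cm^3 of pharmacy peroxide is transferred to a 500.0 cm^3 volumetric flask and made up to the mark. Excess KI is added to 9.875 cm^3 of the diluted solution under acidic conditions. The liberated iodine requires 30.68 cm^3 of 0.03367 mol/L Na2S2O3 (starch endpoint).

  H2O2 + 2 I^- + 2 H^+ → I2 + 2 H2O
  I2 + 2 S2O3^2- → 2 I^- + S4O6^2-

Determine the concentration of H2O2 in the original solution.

n(S2O3^2-) = 0.03068 × 0.03367 = 1.033 × 10^-3 mol
n(I2) = n(S2O3^2-)/2 = 5.165 × 10^-4 mol
n(H2O2) in the aliquot = 5.165 × 10^-4 mol (1:1 ratio)
[H2O2]_dilute = 5.165 × 10^-4 / 0.009875 = 0.05230 mol/L
[H2O2]_original = 0.05230 × 500.0/20.46 = 1.278 mol/L

1.278 mol/L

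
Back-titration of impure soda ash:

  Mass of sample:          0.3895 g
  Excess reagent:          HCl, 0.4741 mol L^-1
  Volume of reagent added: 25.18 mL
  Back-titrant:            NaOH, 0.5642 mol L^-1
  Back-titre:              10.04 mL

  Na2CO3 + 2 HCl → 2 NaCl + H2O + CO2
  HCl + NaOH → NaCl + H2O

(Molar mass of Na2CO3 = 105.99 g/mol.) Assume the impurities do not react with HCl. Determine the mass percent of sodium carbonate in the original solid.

85.35 %

n(HCl) added = 0.02518 × 0.4741 = 0.01194 mol
n(NaOH) used in back-titration = 0.01004 × 0.5642 = 5.665 × 10^-3 mol
n(HCl) left over = 5.665 × 10^-3 mol (1:1 ratio)
n(HCl) consumed by analyte = 0.01194 − 5.665 × 10^-3 = 6.273 × 10^-3 mol
From the 1:2 ratio, n(Na2CO3) = 1/2 × 6.273 × 10^-3 = 3.137 × 10^-3 mol
mass of Na2CO3 = 3.137 × 10^-3 × 105.99 = 0.3325 g
% Na2CO3 = 0.3325 / 0.3895 × 100 = 85.35 %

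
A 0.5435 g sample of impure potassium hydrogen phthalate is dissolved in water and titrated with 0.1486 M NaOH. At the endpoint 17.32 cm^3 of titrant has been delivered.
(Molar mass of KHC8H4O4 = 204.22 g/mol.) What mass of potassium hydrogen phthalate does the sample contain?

KHC8H4O4 + NaOH → KNaC8H4O4 + H2O
n(NaOH) = 0.01732 L × 0.1486 mol/L = 2.574 × 10^-3 mol
n(KHC8H4O4) = 2.574 × 10^-3 mol (1:1 ratio)
mass of KHC8H4O4 = 2.574 × 10^-3 × 204.22 g/mol = 0.5256 g

0.5256 g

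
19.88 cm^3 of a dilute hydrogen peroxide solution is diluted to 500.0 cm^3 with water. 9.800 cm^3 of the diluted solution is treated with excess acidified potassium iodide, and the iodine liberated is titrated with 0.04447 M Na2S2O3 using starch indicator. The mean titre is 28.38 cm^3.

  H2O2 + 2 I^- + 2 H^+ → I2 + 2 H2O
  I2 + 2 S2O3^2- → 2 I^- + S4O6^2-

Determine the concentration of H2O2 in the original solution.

1.619 M

n(S2O3^2-) = 0.02838 × 0.04447 = 1.262 × 10^-3 mol
n(I2) = n(S2O3^2-)/2 = 6.310 × 10^-4 mol
n(H2O2) in the aliquot = 6.310 × 10^-4 mol (1:1 ratio)
[H2O2]_dilute = 6.310 × 10^-4 / 0.009800 = 0.06439 mol/L
[H2O2]_original = 0.06439 × 500.0/19.88 = 1.619 mol/L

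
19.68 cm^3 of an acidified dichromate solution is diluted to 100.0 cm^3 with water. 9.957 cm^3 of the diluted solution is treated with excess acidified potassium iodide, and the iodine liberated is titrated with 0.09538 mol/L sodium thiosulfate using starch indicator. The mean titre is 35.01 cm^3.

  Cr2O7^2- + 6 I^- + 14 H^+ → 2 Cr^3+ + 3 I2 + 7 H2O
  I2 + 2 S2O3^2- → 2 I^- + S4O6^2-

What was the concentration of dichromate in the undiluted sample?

n(S2O3^2-) = 0.03501 × 0.09538 = 3.339 × 10^-3 mol
n(I2) = n(S2O3^2-)/2 = 1.670 × 10^-3 mol
From the 1:3 ratio, n(Cr2O7^2-) in the aliquot = 1/3 × 1.670 × 10^-3 = 5.565 × 10^-4 mol
[Cr2O7^2-]_dilute = 5.565 × 10^-4 / 0.009957 = 0.05589 mol/L
[Cr2O7^2-]_original = 0.05589 × 100.0/19.68 = 0.2840 mol/L

0.2840 mol/L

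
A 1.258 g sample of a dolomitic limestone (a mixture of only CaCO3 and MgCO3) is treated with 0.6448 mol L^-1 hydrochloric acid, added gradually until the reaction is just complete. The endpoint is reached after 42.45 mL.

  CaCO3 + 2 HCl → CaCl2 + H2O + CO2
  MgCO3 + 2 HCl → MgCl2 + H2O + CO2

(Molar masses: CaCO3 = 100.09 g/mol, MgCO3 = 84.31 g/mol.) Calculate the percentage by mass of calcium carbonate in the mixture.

52.51 %

n(HCl) = 0.04245 × 0.6448 = 0.02737 mol
Let x = n(CaCO3), y = n(MgCO3).
Titrant: 2x + 2y = 0.02737;  mass: 100.09x + 84.31y = 1.258
Solving, x = 6.600 × 10^-3 mol, y = 7.086 × 10^-3 mol
mass of CaCO3 = 6.600 × 10^-3 × 100.09 = 0.6606 g
% CaCO3 = 0.6606 / 1.258 × 100 = 52.51 %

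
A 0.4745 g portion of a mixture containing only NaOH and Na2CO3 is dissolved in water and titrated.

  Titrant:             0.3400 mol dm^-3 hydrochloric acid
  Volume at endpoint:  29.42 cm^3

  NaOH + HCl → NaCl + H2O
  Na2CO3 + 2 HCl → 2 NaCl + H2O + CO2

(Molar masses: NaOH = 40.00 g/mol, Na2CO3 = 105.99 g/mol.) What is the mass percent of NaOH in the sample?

36.07 %

n(HCl) = 0.02942 × 0.3400 = 0.01000 mol
Let x = n(NaOH), y = n(Na2CO3).
Titrant: 1x + 2y = 0.01000;  mass: 40.00x + 105.99y = 0.4745
Solving, x = 4.278 × 10^-3 mol, y = 2.862 × 10^-3 mol
mass of NaOH = 4.278 × 10^-3 × 40.00 = 0.1711 g
% NaOH = 0.1711 / 0.4745 × 100 = 36.07 %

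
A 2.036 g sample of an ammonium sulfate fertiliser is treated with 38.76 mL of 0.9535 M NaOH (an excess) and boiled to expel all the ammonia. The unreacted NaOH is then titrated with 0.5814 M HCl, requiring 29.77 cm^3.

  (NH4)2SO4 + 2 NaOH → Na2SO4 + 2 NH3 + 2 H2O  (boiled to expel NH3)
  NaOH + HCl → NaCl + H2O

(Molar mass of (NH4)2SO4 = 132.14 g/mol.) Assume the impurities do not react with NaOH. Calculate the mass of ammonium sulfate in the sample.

n(NaOH) added = 0.03876 × 0.9535 = 0.03696 mol
n(HCl) used in back-titration = 0.02977 × 0.5814 = 0.01731 mol
n(NaOH) left over = 0.01731 mol (1:1 ratio)
n(NaOH) consumed by analyte = 0.03696 − 0.01731 = 0.01965 mol
From the 1:2 ratio, n((NH4)2SO4) = 1/2 × 0.01965 = 9.825 × 10^-3 mol
mass of (NH4)2SO4 = 9.825 × 10^-3 × 132.14 = 1.298 g

1.298 g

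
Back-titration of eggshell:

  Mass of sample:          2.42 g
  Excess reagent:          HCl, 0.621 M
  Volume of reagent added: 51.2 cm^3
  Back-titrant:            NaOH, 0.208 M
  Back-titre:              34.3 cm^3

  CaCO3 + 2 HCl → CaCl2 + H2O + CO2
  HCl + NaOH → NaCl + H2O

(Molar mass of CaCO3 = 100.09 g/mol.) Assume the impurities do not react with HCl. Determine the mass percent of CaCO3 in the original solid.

51.0 %

n(HCl) added = 0.0512 × 0.621 = 0.0318 mol
n(NaOH) used in back-titration = 0.0343 × 0.208 = 7.13 × 10^-3 mol
n(HCl) left over = 7.13 × 10^-3 mol (1:1 ratio)
n(HCl) consumed by analyte = 0.0318 − 7.13 × 10^-3 = 0.0247 mol
From the 1:2 ratio, n(CaCO3) = 1/2 × 0.0247 = 0.0123 mol
mass of CaCO3 = 0.0123 × 100.09 = 1.23 g
% CaCO3 = 1.23 / 2.42 × 100 = 51.0 %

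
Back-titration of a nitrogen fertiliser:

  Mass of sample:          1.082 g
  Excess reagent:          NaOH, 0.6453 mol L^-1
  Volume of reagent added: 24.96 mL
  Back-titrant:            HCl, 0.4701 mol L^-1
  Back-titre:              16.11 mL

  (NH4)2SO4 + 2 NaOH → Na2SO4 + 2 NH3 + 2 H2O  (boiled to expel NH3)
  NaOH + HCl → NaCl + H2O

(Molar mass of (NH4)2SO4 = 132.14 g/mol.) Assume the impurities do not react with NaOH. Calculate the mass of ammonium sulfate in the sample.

n(NaOH) added = 0.02496 × 0.6453 = 0.01611 mol
n(HCl) used in back-titration = 0.01611 × 0.4701 = 7.573 × 10^-3 mol
n(NaOH) left over = 7.573 × 10^-3 mol (1:1 ratio)
n(NaOH) consumed by analyte = 0.01611 − 7.573 × 10^-3 = 8.533 × 10^-3 mol
From the 1:2 ratio, n((NH4)2SO4) = 1/2 × 8.533 × 10^-3 = 4.267 × 10^-3 mol
mass of (NH4)2SO4 = 4.267 × 10^-3 × 132.14 = 0.5638 g

0.5638 g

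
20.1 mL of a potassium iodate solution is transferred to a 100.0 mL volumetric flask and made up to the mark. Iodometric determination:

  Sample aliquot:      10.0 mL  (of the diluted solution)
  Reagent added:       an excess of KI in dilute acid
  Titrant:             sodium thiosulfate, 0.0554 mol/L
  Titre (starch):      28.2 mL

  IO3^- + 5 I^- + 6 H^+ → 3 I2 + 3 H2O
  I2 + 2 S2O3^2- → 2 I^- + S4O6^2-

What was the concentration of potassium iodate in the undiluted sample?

n(S2O3^2-) = 0.0282 × 0.0554 = 1.56 × 10^-3 mol
n(I2) = n(S2O3^2-)/2 = 7.81 × 10^-4 mol
From the 1:3 ratio, n(IO3^-) in the aliquot = 1/3 × 7.81 × 10^-4 = 2.60 × 10^-4 mol
[IO3^-]_dilute = 2.60 × 10^-4 / 0.0100 = 0.0260 mol/L
[IO3^-]_original = 0.0260 × 100.0/20.1 = 0.130 mol/L

0.130 mol/L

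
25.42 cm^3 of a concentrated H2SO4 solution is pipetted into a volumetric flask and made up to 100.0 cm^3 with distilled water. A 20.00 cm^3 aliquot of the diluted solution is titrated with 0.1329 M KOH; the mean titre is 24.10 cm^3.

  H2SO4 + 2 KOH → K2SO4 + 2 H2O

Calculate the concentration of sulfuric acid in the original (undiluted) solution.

0.3150 M

n(KOH) = 0.02410 × 0.1329 = 3.203 × 10^-3 mol
From the 1:2 ratio, n(H2SO4) in the aliquot = 1/2 × 3.203 × 10^-3 = 1.601 × 10^-3 mol
[H2SO4]_dilute = 1.601 × 10^-3 / 0.02000 = 0.08007 mol/L
Dilution factor = 100.0 / 25.42 = 3.934
[H2SO4]_stock = 0.08007 × 3.934 = 0.3150 mol/L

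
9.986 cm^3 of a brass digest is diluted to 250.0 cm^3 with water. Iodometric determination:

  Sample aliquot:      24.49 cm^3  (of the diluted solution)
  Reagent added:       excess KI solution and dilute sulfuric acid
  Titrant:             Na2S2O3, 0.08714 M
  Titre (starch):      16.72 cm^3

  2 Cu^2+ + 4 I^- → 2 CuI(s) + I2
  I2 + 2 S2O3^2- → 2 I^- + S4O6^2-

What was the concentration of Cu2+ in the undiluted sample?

n(S2O3^2-) = 0.01672 × 0.08714 = 1.457 × 10^-3 mol
n(I2) = n(S2O3^2-)/2 = 7.285 × 10^-4 mol
From the 2:1 ratio, n(Cu2+) in the aliquot = 2/1 × 7.285 × 10^-4 = 1.457 × 10^-3 mol
[Cu2+]_dilute = 1.457 × 10^-3 / 0.02449 = 0.05949 mol/L
[Cu2+]_original = 0.05949 × 250.0/9.986 = 1.489 mol/L

1.489 M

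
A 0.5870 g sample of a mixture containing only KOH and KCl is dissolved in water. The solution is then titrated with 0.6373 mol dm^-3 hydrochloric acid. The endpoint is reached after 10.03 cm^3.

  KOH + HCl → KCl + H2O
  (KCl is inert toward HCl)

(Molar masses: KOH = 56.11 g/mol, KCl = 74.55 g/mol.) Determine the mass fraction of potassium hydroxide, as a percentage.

n(HCl) = 0.01003 × 0.6373 = 6.392 × 10^-3 mol
Let x = n(KOH), y = n(KCl).
Titrant: 1x = 6.392 × 10^-3;  mass: 56.11x + 74.55y = 0.5870
Solving, x = 6.392 × 10^-3 mol, y = 3.063 × 10^-3 mol
mass of KOH = 6.392 × 10^-3 × 56.11 = 0.3587 g
% KOH = 0.3587 / 0.5870 × 100 = 61.10 %

61.10 %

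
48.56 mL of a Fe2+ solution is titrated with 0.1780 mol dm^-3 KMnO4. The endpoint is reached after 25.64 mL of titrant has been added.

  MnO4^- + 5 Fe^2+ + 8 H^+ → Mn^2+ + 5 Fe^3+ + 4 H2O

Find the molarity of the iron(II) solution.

0.4699 mol/L

n(KMnO4) = 0.02564 L × 0.1780 mol/L = 4.564 × 10^-3 mol
From the 5:1 mole ratio, n(Fe2+) = 5/1 × 4.564 × 10^-3 = 0.02282 mol
[Fe2+] = 0.02282 mol / 0.04856 L = 0.4699 mol/L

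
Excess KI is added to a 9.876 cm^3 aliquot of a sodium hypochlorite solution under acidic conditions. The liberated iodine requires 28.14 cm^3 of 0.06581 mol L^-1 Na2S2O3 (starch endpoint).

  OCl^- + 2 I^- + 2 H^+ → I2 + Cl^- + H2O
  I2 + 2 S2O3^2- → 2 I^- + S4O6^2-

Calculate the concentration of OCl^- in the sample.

0.09376 mol/L

n(S2O3^2-) = 0.02814 × 0.06581 = 1.852 × 10^-3 mol
n(I2) = n(S2O3^2-)/2 = 9.259 × 10^-4 mol
n(OCl^-) in the aliquot = 9.259 × 10^-4 mol (1:1 ratio)
[OCl^-] = 9.259 × 10^-4 / 0.009876 = 0.09376 mol/L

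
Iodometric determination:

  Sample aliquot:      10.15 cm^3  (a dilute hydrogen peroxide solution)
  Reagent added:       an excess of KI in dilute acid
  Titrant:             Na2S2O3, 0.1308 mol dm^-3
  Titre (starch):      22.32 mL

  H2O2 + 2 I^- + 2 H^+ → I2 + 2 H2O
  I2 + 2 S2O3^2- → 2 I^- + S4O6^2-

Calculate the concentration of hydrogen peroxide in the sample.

0.1438 mol/L

n(S2O3^2-) = 0.02232 × 0.1308 = 2.919 × 10^-3 mol
n(I2) = n(S2O3^2-)/2 = 1.460 × 10^-3 mol
n(H2O2) in the aliquot = 1.460 × 10^-3 mol (1:1 ratio)
[H2O2] = 1.460 × 10^-3 / 0.01015 = 0.1438 mol/L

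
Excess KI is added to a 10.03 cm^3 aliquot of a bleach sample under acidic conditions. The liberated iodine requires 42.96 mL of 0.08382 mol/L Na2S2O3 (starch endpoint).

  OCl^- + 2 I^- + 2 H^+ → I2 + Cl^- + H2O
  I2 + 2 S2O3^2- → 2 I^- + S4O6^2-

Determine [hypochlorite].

n(S2O3^2-) = 0.04296 × 0.08382 = 3.601 × 10^-3 mol
n(I2) = n(S2O3^2-)/2 = 1.800 × 10^-3 mol
n(OCl^-) in the aliquot = 1.800 × 10^-3 mol (1:1 ratio)
[OCl^-] = 1.800 × 10^-3 / 0.01003 = 0.1795 mol/L

0.1795 mol/L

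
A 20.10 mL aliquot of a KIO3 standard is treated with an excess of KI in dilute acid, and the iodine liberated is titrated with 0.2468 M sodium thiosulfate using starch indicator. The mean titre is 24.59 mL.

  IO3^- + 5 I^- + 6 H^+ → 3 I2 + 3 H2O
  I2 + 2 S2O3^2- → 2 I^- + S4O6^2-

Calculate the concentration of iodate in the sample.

0.05032 M

n(S2O3^2-) = 0.02459 × 0.2468 = 6.069 × 10^-3 mol
n(I2) = n(S2O3^2-)/2 = 3.034 × 10^-3 mol
From the 1:3 ratio, n(IO3^-) in the aliquot = 1/3 × 3.034 × 10^-3 = 1.011 × 10^-3 mol
[IO3^-] = 1.011 × 10^-3 / 0.02010 = 0.05032 mol/L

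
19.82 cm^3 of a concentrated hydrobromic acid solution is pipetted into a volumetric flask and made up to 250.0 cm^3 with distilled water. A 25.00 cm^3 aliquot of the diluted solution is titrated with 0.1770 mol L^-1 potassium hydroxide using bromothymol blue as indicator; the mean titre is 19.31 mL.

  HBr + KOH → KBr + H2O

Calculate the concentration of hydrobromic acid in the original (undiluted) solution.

1.724 mol/L

n(KOH) = 0.01931 × 0.1770 = 3.418 × 10^-3 mol
n(HBr) in the aliquot = 3.418 × 10^-3 mol (1:1 ratio)
[HBr]_dilute = 3.418 × 10^-3 / 0.02500 = 0.1367 mol/L
Dilution factor = 250.0 / 19.82 = 12.61
[HBr]_stock = 0.1367 × 12.61 = 1.724 mol/L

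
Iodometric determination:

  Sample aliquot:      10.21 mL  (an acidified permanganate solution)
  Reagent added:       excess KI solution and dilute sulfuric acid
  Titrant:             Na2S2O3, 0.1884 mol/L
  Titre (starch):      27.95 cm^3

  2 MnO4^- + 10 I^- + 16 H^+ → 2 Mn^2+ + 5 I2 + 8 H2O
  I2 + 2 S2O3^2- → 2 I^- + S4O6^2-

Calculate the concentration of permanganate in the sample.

n(S2O3^2-) = 0.02795 × 0.1884 = 5.266 × 10^-3 mol
n(I2) = n(S2O3^2-)/2 = 2.633 × 10^-3 mol
From the 2:5 ratio, n(MnO4^-) in the aliquot = 2/5 × 2.633 × 10^-3 = 1.053 × 10^-3 mol
[MnO4^-] = 1.053 × 10^-3 / 0.01021 = 0.1031 mol/L

0.1031 mol/L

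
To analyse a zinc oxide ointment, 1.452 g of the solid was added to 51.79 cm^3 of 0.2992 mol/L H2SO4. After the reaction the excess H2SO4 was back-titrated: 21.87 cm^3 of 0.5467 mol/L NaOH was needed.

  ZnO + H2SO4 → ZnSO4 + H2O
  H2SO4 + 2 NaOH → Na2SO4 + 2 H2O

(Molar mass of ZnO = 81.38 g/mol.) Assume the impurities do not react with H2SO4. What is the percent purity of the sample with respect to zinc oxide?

53.34 %

n(H2SO4) added = 0.05179 × 0.2992 = 0.01550 mol
n(NaOH) used in back-titration = 0.02187 × 0.5467 = 0.01196 mol
From the 1:2 ratio, n(H2SO4) left over = 1/2 × 0.01196 = 5.978 × 10^-3 mol
n(H2SO4) consumed by analyte = 0.01550 − 5.978 × 10^-3 = 9.517 × 10^-3 mol
n(ZnO) = 9.517 × 10^-3 mol (1:1 ratio)
mass of ZnO = 9.517 × 10^-3 × 81.38 = 0.7745 g
% ZnO = 0.7745 / 1.452 × 100 = 53.34 %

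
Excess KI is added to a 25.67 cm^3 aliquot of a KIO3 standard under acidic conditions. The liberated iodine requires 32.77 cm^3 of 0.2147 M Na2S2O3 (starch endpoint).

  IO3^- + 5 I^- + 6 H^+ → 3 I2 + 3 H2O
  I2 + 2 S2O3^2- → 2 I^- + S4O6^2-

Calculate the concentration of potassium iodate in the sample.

n(S2O3^2-) = 0.03277 × 0.2147 = 7.036 × 10^-3 mol
n(I2) = n(S2O3^2-)/2 = 3.518 × 10^-3 mol
From the 1:3 ratio, n(IO3^-) in the aliquot = 1/3 × 3.518 × 10^-3 = 1.173 × 10^-3 mol
[IO3^-] = 1.173 × 10^-3 / 0.02567 = 0.04568 mol/L

0.04568 M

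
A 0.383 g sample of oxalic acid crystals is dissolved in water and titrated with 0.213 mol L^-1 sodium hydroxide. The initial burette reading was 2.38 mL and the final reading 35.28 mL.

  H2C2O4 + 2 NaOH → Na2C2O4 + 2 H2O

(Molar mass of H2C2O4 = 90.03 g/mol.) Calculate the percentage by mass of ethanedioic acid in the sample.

n(NaOH) = 0.0329 L × 0.213 mol/L = 7.01 × 10^-3 mol
From the 1:2 ratio, n(H2C2O4) = 1/2 × 7.01 × 10^-3 = 3.50 × 10^-3 mol
mass of H2C2O4 = 3.50 × 10^-3 × 90.03 g/mol = 0.315 g
% H2C2O4 = 0.315 / 0.383 × 100 = 82.4 %

82.4 %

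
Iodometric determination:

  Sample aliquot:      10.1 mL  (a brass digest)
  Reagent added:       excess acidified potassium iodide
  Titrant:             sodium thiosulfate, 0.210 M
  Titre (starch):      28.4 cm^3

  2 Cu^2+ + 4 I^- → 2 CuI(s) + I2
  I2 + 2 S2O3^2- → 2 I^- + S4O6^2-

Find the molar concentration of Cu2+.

0.590 M

n(S2O3^2-) = 0.0284 × 0.210 = 5.96 × 10^-3 mol
n(I2) = n(S2O3^2-)/2 = 2.98 × 10^-3 mol
From the 2:1 ratio, n(Cu2+) in the aliquot = 2/1 × 2.98 × 10^-3 = 5.96 × 10^-3 mol
[Cu2+] = 5.96 × 10^-3 / 0.0101 = 0.590 mol/L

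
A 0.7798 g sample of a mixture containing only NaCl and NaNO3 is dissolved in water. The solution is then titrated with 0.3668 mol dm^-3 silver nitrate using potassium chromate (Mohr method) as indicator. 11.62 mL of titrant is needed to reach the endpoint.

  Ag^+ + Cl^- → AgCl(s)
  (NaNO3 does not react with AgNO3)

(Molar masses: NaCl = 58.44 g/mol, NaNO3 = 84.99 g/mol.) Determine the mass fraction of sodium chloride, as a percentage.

31.94 %

n(AgNO3) = 0.01162 × 0.3668 = 4.262 × 10^-3 mol
Let x = n(NaCl), y = n(NaNO3).
Titrant: 1x = 4.262 × 10^-3;  mass: 58.44x + 84.99y = 0.7798
Solving, x = 4.262 × 10^-3 mol, y = 6.244 × 10^-3 mol
mass of NaCl = 4.262 × 10^-3 × 58.44 = 0.2491 g
% NaCl = 0.2491 / 0.7798 × 100 = 31.94 %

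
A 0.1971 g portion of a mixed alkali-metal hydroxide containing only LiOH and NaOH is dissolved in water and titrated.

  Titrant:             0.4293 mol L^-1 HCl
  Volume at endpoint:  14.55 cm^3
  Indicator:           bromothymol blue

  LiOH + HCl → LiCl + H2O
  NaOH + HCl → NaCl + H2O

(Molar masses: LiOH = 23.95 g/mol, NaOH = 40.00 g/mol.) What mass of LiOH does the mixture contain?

n(HCl) = 0.01455 × 0.4293 = 6.246 × 10^-3 mol
Let x = n(LiOH), y = n(NaOH).
Titrant: 1x + 1y = 6.246 × 10^-3;  mass: 23.95x + 40.00y = 0.1971
Solving, x = 3.287 × 10^-3 mol, y = 2.960 × 10^-3 mol
mass of LiOH = 3.287 × 10^-3 × 23.95 = 0.07872 g

0.07872 g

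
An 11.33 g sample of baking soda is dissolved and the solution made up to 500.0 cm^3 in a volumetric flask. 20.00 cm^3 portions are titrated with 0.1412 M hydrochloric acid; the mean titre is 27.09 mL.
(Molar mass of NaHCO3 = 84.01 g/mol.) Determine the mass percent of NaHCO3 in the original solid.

70.91 %

NaHCO3 + HCl → NaCl + H2O + CO2
n(HCl) per titration = 0.02709 × 0.1412 = 3.825 × 10^-3 mol
n(NaHCO3) in each aliquot = 3.825 × 10^-3 mol (1:1 ratio)
n(NaHCO3) in the whole flask = 3.825 × 10^-3 × 500.0/20.00 = 0.09563 mol
mass of NaHCO3 = 0.09563 × 84.01 = 8.034 g
% NaHCO3 = 8.034 / 11.33 × 100 = 70.91 %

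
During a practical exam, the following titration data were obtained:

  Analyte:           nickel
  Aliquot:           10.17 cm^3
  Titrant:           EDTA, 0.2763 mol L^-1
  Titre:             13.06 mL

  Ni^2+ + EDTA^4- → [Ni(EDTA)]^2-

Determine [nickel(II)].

0.3548 mol/L

n(EDTA) = 0.01306 L × 0.2763 mol/L = 3.608 × 10^-3 mol
n(Ni2+) = 3.608 × 10^-3 mol (1:1 mole ratio)
[Ni2+] = 3.608 × 10^-3 mol / 0.01017 L = 0.3548 mol/L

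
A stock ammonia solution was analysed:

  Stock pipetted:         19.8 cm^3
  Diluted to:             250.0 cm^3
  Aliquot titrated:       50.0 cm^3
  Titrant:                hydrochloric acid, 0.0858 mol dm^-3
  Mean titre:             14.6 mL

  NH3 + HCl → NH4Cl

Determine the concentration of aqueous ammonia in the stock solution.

n(HCl) = 0.0146 × 0.0858 = 1.25 × 10^-3 mol
n(NH3) in the aliquot = 1.25 × 10^-3 mol (1:1 ratio)
[NH3]_dilute = 1.25 × 10^-3 / 0.0500 = 0.0251 mol/L
Dilution factor = 250.0 / 19.8 = 12.63
[NH3]_stock = 0.0251 × 12.63 = 0.316 mol/L

0.316 mol/L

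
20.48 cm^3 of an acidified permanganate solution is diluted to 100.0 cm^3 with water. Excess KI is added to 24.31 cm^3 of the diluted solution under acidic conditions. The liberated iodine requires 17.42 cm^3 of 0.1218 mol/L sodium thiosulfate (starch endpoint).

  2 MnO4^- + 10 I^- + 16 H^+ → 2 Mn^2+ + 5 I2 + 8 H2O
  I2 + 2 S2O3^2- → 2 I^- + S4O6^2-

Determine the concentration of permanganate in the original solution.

n(S2O3^2-) = 0.01742 × 0.1218 = 2.122 × 10^-3 mol
n(I2) = n(S2O3^2-)/2 = 1.061 × 10^-3 mol
From the 2:5 ratio, n(MnO4^-) in the aliquot = 2/5 × 1.061 × 10^-3 = 4.244 × 10^-4 mol
[MnO4^-]_dilute = 4.244 × 10^-4 / 0.02431 = 0.01746 mol/L
[MnO4^-]_original = 0.01746 × 100.0/20.48 = 0.08523 mol/L

0.08523 mol/L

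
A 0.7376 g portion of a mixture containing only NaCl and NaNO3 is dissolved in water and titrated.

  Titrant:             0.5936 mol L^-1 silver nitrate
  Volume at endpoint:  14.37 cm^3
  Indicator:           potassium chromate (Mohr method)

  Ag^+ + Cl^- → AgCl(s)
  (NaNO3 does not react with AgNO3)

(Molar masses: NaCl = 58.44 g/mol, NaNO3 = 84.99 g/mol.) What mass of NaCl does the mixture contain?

0.4985 g

n(AgNO3) = 0.01437 × 0.5936 = 8.530 × 10^-3 mol
Let x = n(NaCl), y = n(NaNO3).
Titrant: 1x = 8.530 × 10^-3;  mass: 58.44x + 84.99y = 0.7376
Solving, x = 8.530 × 10^-3 mol, y = 2.813 × 10^-3 mol
mass of NaCl = 8.530 × 10^-3 × 58.44 = 0.4985 g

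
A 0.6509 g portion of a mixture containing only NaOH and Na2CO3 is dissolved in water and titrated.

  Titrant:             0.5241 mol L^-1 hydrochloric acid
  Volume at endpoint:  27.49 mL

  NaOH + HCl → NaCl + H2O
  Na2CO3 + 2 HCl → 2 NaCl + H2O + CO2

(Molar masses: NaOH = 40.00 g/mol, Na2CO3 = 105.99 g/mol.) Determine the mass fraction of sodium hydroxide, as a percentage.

53.26 %

n(HCl) = 0.02749 × 0.5241 = 0.01441 mol
Let x = n(NaOH), y = n(Na2CO3).
Titrant: 1x + 2y = 0.01441;  mass: 40.00x + 105.99y = 0.6509
Solving, x = 8.667 × 10^-3 mol, y = 2.870 × 10^-3 mol
mass of NaOH = 8.667 × 10^-3 × 40.00 = 0.3467 g
% NaOH = 0.3467 / 0.6509 × 100 = 53.26 %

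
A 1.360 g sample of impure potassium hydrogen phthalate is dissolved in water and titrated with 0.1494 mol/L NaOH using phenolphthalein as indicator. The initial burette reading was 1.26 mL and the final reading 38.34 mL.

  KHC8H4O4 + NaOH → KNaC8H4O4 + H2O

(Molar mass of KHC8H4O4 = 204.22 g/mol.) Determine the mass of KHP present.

n(NaOH) = 0.03708 L × 0.1494 mol/L = 5.540 × 10^-3 mol
n(KHC8H4O4) = 5.540 × 10^-3 mol (1:1 ratio)
mass of KHC8H4O4 = 5.540 × 10^-3 × 204.22 g/mol = 1.131 g

1.131 g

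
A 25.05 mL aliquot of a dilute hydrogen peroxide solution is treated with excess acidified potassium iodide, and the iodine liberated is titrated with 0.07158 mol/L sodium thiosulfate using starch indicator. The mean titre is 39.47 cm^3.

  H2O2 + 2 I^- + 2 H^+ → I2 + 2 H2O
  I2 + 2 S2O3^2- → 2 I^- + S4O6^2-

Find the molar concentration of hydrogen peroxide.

n(S2O3^2-) = 0.03947 × 0.07158 = 2.825 × 10^-3 mol
n(I2) = n(S2O3^2-)/2 = 1.413 × 10^-3 mol
n(H2O2) in the aliquot = 1.413 × 10^-3 mol (1:1 ratio)
[H2O2] = 1.413 × 10^-3 / 0.02505 = 0.05639 mol/L

0.05639 mol/L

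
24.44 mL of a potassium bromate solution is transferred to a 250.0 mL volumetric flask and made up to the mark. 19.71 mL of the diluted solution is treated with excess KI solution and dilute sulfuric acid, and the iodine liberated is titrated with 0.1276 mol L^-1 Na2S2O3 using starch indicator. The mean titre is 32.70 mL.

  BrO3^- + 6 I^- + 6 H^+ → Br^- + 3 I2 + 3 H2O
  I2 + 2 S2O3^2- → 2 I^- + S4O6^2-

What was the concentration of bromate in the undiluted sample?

0.3609 mol/L

n(S2O3^2-) = 0.03270 × 0.1276 = 4.173 × 10^-3 mol
n(I2) = n(S2O3^2-)/2 = 2.086 × 10^-3 mol
From the 1:3 ratio, n(BrO3^-) in the aliquot = 1/3 × 2.086 × 10^-3 = 6.954 × 10^-4 mol
[BrO3^-]_dilute = 6.954 × 10^-4 / 0.01971 = 0.03528 mol/L
[BrO3^-]_original = 0.03528 × 250.0/24.44 = 0.3609 mol/L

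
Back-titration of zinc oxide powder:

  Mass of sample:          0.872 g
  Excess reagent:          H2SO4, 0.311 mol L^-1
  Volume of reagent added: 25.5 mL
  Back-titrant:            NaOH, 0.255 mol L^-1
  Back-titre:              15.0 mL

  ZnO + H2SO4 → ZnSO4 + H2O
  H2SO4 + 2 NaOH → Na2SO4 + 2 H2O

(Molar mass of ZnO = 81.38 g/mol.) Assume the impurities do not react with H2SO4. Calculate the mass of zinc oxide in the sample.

n(H2SO4) added = 0.0255 × 0.311 = 7.93 × 10^-3 mol
n(NaOH) used in back-titration = 0.0150 × 0.255 = 3.83 × 10^-3 mol
From the 1:2 ratio, n(H2SO4) left over = 1/2 × 3.83 × 10^-3 = 1.91 × 10^-3 mol
n(H2SO4) consumed by analyte = 7.93 × 10^-3 − 1.91 × 10^-3 = 6.02 × 10^-3 mol
n(ZnO) = 6.02 × 10^-3 mol (1:1 ratio)
mass of ZnO = 6.02 × 10^-3 × 81.38 = 0.490 g

0.490 g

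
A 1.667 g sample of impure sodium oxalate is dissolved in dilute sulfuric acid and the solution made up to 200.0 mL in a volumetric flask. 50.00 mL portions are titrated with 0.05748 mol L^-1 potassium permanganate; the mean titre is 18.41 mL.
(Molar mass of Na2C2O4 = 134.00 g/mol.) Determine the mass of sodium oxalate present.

1.418 g

2 MnO4^- + 5 C2O4^2- + 16 H^+ → 2 Mn^2+ + 10 CO2 + 8 H2O
n(KMnO4) per titration = 0.01841 × 0.05748 = 1.058 × 10^-3 mol
From the 5:2 ratio, n(Na2C2O4) in each aliquot = 5/2 × 1.058 × 10^-3 = 2.646 × 10^-3 mol
n(Na2C2O4) in the whole flask = 2.646 × 10^-3 × 200.0/50.00 = 0.01058 mol
mass of Na2C2O4 = 0.01058 × 134.00 = 1.418 g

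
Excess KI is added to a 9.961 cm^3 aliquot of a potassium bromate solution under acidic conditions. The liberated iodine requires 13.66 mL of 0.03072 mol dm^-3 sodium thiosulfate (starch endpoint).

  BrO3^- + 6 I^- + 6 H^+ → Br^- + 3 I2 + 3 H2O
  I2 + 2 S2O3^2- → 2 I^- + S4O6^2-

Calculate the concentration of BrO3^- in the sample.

n(S2O3^2-) = 0.01366 × 0.03072 = 4.196 × 10^-4 mol
n(I2) = n(S2O3^2-)/2 = 2.098 × 10^-4 mol
From the 1:3 ratio, n(BrO3^-) in the aliquot = 1/3 × 2.098 × 10^-4 = 6.994 × 10^-5 mol
[BrO3^-] = 6.994 × 10^-5 / 0.009961 = 0.007021 mol/L

0.007021 mol/L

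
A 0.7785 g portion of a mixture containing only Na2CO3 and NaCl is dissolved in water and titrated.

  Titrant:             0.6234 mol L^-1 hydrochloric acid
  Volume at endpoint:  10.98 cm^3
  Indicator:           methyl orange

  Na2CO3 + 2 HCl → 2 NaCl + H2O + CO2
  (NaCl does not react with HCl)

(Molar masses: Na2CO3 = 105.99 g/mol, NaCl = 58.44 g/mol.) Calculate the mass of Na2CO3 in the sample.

0.3627 g

n(HCl) = 0.01098 × 0.6234 = 6.845 × 10^-3 mol
Let x = n(Na2CO3), y = n(NaCl).
Titrant: 2x = 6.845 × 10^-3;  mass: 105.99x + 58.44y = 0.7785
Solving, x = 3.422 × 10^-3 mol, y = 7.114 × 10^-3 mol
mass of Na2CO3 = 3.422 × 10^-3 × 105.99 = 0.3627 g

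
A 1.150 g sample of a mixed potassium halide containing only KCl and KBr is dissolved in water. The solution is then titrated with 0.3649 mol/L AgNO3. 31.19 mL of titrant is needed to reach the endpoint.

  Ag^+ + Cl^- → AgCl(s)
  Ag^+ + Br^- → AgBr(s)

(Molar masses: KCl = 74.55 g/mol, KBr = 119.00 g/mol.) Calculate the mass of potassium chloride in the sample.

0.3428 g

n(AgNO3) = 0.03119 × 0.3649 = 0.01138 mol
Let x = n(KCl), y = n(KBr).
Titrant: 1x + 1y = 0.01138;  mass: 74.55x + 119.00y = 1.150
Solving, x = 4.598 × 10^-3 mol, y = 6.784 × 10^-3 mol
mass of KCl = 4.598 × 10^-3 × 74.55 = 0.3428 g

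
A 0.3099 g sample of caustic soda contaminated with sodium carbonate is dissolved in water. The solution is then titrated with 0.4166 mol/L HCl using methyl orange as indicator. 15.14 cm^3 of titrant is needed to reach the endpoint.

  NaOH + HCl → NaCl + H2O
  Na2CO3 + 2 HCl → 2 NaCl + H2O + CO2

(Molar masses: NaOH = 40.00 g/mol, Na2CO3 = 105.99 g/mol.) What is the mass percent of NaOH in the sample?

n(HCl) = 0.01514 × 0.4166 = 6.307 × 10^-3 mol
Let x = n(NaOH), y = n(Na2CO3).
Titrant: 1x + 2y = 6.307 × 10^-3;  mass: 40.00x + 105.99y = 0.3099
Solving, x = 1.874 × 10^-3 mol, y = 2.217 × 10^-3 mol
mass of NaOH = 1.874 × 10^-3 × 40.00 = 0.07497 g
% NaOH = 0.07497 / 0.3099 × 100 = 24.19 %

24.19 %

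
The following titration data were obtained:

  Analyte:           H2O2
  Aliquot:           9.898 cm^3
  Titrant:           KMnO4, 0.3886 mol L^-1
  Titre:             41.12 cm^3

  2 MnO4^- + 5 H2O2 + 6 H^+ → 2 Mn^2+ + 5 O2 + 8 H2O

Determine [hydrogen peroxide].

4.036 mol/L

n(KMnO4) = 0.04112 L × 0.3886 mol/L = 0.01598 mol
From the 5:2 mole ratio, n(H2O2) = 5/2 × 0.01598 = 0.03995 mol
[H2O2] = 0.03995 mol / 0.009898 L = 4.036 mol/L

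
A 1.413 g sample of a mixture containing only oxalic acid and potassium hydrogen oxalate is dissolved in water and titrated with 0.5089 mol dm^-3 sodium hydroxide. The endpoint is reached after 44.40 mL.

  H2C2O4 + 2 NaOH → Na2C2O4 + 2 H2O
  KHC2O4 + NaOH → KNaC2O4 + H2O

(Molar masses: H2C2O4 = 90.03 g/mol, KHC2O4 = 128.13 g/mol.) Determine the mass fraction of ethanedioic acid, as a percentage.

n(NaOH) = 0.04440 × 0.5089 = 0.02260 mol
Let x = n(H2C2O4), y = n(KHC2O4).
Titrant: 2x + 1y = 0.02260;  mass: 90.03x + 128.13y = 1.413
Solving, x = 8.916 × 10^-3 mol, y = 4.763 × 10^-3 mol
mass of H2C2O4 = 8.916 × 10^-3 × 90.03 = 0.8027 g
% H2C2O4 = 0.8027 / 1.413 × 100 = 56.81 %

56.81 %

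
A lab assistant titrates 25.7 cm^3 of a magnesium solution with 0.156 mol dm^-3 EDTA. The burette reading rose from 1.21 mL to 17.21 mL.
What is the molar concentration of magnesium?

Mg^2+ + EDTA^4- → [Mg(EDTA)]^2-
n(EDTA) = 0.0160 L × 0.156 mol/L = 2.50 × 10^-3 mol
n(Mg2+) = 2.50 × 10^-3 mol (1:1 mole ratio)
[Mg2+] = 2.50 × 10^-3 mol / 0.0257 L = 0.0971 mol/L

0.0971 mol/L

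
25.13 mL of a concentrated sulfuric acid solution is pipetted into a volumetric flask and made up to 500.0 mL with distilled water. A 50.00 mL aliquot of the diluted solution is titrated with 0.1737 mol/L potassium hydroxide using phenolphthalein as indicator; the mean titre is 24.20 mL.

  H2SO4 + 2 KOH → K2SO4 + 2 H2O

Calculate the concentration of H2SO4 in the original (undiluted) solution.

0.8364 mol/L

n(KOH) = 0.02420 × 0.1737 = 4.204 × 10^-3 mol
From the 1:2 ratio, n(H2SO4) in the aliquot = 1/2 × 4.204 × 10^-3 = 2.102 × 10^-3 mol
[H2SO4]_dilute = 2.102 × 10^-3 / 0.05000 = 0.04204 mol/L
Dilution factor = 500.0 / 25.13 = 19.90
[H2SO4]_stock = 0.04204 × 19.90 = 0.8364 mol/L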